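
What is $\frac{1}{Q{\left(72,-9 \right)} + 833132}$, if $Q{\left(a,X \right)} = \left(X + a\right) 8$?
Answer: $\frac{1}{833636} \approx 1.1996 \cdot 10^{-6}$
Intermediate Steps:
$Q{\left(a,X \right)} = 8 X + 8 a$
$\frac{1}{Q{\left(72,-9 \right)} + 833132} = \frac{1}{\left(8 \left(-9\right) + 8 \cdot 72\right) + 833132} = \frac{1}{\left(-72 + 576\right) + 833132} = \frac{1}{504 + 833132} = \frac{1}{833636}$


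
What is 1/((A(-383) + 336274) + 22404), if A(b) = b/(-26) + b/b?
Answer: 26/9326037 ≈ 2.7879e-6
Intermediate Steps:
A(b) = 1 - b/26 (A(b) = b*(-1/26) + 1 = -b/26 + 1 = 1 - b/26)
1/((A(-383) + 336274) + 22404) = 1/(((1 - 1/26*(-383)) + 336274) + 22404) = 1/(((1 + 383/26) + 336274) + 22404) = 1/((409/26 + 336274) + 22404) = 1/(8743533/26 + 22404) = 1/(9326037/26) = 26/9326037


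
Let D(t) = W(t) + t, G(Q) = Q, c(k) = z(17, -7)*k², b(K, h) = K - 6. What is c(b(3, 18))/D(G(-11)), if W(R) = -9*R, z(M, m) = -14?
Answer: -63/44 ≈ -1.4318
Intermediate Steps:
b(K, h) = -6 + K
c(k) = -14*k²
D(t) = -8*t (D(t) = -9*t + t = -8*t)
c(b(3, 18))/D(G(-11)) = (-14*(-6 + 3)²)/((-8*(-11))) = -14*(-3)²/88 = -14*9*(1/88) = -126*1/88 = -63/44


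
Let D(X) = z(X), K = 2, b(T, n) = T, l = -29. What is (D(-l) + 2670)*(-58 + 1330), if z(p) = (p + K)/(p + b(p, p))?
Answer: 98510676/29 ≈ 3.3969e+6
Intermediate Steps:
z(p) = (2 + p)/(2*p) (z(p) = (p + 2)/(p + p) = (2 + p)/((2*p)) = (2 + p)*(1/(2*p)) = (2 + p)/(2*p))
D(X) = (2 + X)/(2*X)
(D(-l) + 2670)*(-58 + 1330) = ((2 - 1*(-29))/(2*((-1*(-29)))) + 2670)*(-58 + 1330) = ((1/2)*(2 + 29)/29 + 2670)*1272 = ((1/2)*(1/29)*31 + 2670)*1272 = (31/58 + 2670)*1272 = (154891/58)*1272 = 98510676/29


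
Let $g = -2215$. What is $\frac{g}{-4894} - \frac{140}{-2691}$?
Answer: $\frac{6645725}{13169754} \approx 0.50462$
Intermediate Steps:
$\frac{g}{-4894} - \frac{140}{-2691} = - \frac{2215}{-4894} - \frac{140}{-2691} = \left(-2215\right) \left(- \frac{1}{4894}\right) - - \frac{140}{2691} = \frac{2215}{4894} + \frac{140}{2691} = \frac{6645725}{13169754}$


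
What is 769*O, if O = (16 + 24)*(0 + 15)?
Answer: 461400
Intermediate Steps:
O = 600 (O = 40*15 = 600)
769*O = 769*600 = 461400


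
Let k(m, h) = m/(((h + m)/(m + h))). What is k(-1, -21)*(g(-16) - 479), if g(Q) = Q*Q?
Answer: 223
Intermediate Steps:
k(m, h) = m (k(m, h) = m/(((h + m)/(h + m))) = m/1 = m*1 = m)
g(Q) = Q**2
k(-1, -21)*(g(-16) - 479) = -((-16)**2 - 479) = -(256 - 479) = -1*(-223) = 223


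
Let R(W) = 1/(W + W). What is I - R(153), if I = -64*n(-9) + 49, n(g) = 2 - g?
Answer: -200431/306 ≈ -655.00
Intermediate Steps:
R(W) = 1/(2*W)
I = -655 (I = -64*(2 - 1*(-9)) + 49 = -64*(2 + 9) + 49 = -64*11 + 49 = -704 + 49 = -655)
I - R(153) = -655 - 1/(2*153) = -655 - 1*1/306 = -655 - 1/306 = -200431/306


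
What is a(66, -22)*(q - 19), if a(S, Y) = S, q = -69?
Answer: -5808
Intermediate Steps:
a(66, -22)*(q - 19) = 66*(-69 - 19) = 66*(-88) = -5808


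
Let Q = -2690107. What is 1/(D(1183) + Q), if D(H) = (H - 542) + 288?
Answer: -1/2689178 ≈ -3.7186e-7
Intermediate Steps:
D(H) = -254 + H (D(H) = (-542 + H) + 288 = -254 + H)
1/(D(1183) + Q) = 1/((-254 + 1183) - 2690107) = 1/(929 - 2690107) = 1/(-2689178) = -1/2689178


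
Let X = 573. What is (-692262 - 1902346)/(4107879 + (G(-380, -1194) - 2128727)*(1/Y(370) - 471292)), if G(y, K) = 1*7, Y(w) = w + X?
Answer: -59675984/23074814672817 ≈ -2.5862e-6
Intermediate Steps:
Y(w) = 573 + w (Y(w) = w + 573 = 573 + w)
G(y, K) = 7
(-692262 - 1902346)/(4107879 + (G(-380, -1194) - 2128727)*(1/Y(370) - 471292)) = (-692262 - 1902346)/(4107879 + (7 - 2128727)*(1/(573 + 370) - 471292)) = -2594608/(4107879 - 2128720*(1/943 - 471292)) = -2594608/(4107879 - 2128720*(-444428355/943)) = -2594608/(4107879 + 23074720191600/23) = -2594608/23074814672817/23 = -2594608*23/23074814672817 = -59675984/23074814672817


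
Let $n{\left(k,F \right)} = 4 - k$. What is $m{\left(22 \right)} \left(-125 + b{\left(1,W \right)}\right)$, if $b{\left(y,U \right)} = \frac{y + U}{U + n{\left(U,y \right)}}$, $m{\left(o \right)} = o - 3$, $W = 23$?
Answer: $-2261$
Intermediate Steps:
$m{\left(o \right)} = -3 + o$ ($m{\left(o \right)} = o - 3 = -3 + o$)
$b{\left(y,U \right)} = \frac{U}{4} + \frac{y}{4}$ ($b{\left(y,U \right)} = \frac{y + U}{U - \left(-4 + U\right)} = \frac{U + y}{4} = \left(U + y\right) \frac{1}{4} = \frac{U}{4} + \frac{y}{4}$)
$m{\left(22 \right)} \left(-125 + b{\left(1,W \right)}\right) = \left(-3 + 22\right) \left(-125 + \left(\frac{1}{4} \cdot 23 + \frac{1}{4} \cdot 1\right)\right) = 19 \left(-125 + \left(\frac{23}{4} + \frac{1}{4}\right)\right) = 19 \left(-125 + 6\right) = 19 \left(-119\right) = -2261$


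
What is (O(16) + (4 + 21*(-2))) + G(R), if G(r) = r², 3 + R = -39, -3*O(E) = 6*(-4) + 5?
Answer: 5197/3 ≈ 1732.3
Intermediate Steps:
O(E) = 19/3 (O(E) = -(6*(-4) + 5)/3 = -(-24 + 5)/3 = -⅓*(-19) = 19/3)
R = -42 (R = -3 - 39 = -42)
(O(16) + (4 + 21*(-2))) + G(R) = (19/3 + (4 + 21*(-2))) + (-42)² = (19/3 + (4 - 42)) + 1764 = (19/3 - 38) + 1764 = -95/3 + 1764 = 5197/3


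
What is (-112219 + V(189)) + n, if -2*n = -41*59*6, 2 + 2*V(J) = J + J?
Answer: -104774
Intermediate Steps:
V(J) = -1 + J (V(J) = -1 + (J + J)/2 = -1 + (2*J)/2 = -1 + J)
n = 7257 (n = -(-41*59)*6/2 = -(-2419)*6/2 = -½*(-14514) = 7257)
(-112219 + V(189)) + n = (-112219 + (-1 + 189)) + 7257 = (-112219 + 188) + 7257 = -112031 + 7257 = -104774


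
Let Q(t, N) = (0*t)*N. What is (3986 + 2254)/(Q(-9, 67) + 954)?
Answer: 1040/159 ≈ 6.5409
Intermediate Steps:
Q(t, N) = 0 (Q(t, N) = 0*N = 0)
(3986 + 2254)/(Q(-9, 67) + 954) = (3986 + 2254)/(0 + 954) = 6240/954 = 6240*(1/954) = 1040/159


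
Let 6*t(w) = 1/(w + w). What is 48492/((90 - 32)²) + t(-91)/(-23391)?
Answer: 309657450397/21481639452 ≈ 14.415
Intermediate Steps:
t(w) = 1/(12*w) (t(w) = 1/(6*(w + w)) = 1/(6*((2*w))) = (1/(2*w))/6 = 1/(12*w))
48492/((90 - 32)²) + t(-91)/(-23391) = 48492/((90 - 32)²) + ((1/12)/(-91))/(-23391) = 48492/(58²) + ((1/12)*(-1/91))*(-1/23391) = 48492/3364 - 1/1092*(-1/23391) = 48492*(1/3364) + 1/25542972 = 12123/841 + 1/25542972 = 309657450397/21481639452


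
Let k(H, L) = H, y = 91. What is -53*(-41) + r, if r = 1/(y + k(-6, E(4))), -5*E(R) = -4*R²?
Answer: 184706/85 ≈ 2173.0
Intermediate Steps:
E(R) = 4*R²/5 (E(R) = -(-4)*R²/5 = 4*R²/5)
r = 1/85 (r = 1/(91 - 6) = 1/85 ≈ 0.011765)
-53*(-41) + r = -53*(-41) + 1/85 = 2173 + 1/85 = 184706/85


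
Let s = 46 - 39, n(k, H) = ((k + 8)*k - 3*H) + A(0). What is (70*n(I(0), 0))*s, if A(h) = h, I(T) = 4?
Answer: 23520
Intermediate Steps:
n(k, H) = -3*H + k*(8 + k) (n(k, H) = ((k + 8)*k - 3*H) + 0 = ((8 + k)*k - 3*H) + 0 = (k*(8 + k) - 3*H) + 0 = (-3*H + k*(8 + k)) + 0 = -3*H + k*(8 + k))
s = 7
(70*n(I(0), 0))*s = (70*(4**2 - 3*0 + 8*4))*7 = (70*(16 + 0 + 32))*7 = (70*48)*7 = 3360*7 = 23520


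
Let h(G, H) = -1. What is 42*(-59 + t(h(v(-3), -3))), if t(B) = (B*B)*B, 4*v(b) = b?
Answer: -2520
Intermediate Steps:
v(b) = b/4
t(B) = B³ (t(B) = B²*B = B³)
42*(-59 + t(h(v(-3), -3))) = 42*(-59 + (-1)³) = 42*(-59 - 1) = 42*(-60) = -2520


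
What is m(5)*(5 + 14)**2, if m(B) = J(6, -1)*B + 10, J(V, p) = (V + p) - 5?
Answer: 3610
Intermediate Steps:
J(V, p) = -5 + V + p
m(B) = 10 (m(B) = (-5 + 6 - 1)*B + 10 = 0*B + 10 = 0 + 10 = 10)
m(5)*(5 + 14)**2 = 10*(5 + 14)**2 = 10*19**2 = 10*361 = 3610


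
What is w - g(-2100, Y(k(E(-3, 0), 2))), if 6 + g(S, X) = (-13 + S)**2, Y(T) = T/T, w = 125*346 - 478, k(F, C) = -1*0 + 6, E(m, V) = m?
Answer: -4421991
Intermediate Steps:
k(F, C) = 6 (k(F, C) = 0 + 6 = 6)
w = 42772 (w = 43250 - 478 = 42772)
Y(T) = 1
g(S, X) = -6 + (-13 + S)**2
w - g(-2100, Y(k(E(-3, 0), 2))) = 42772 - (-6 + (-13 - 2100)**2) = 42772 - (-6 + (-2113)**2) = 42772 - (-6 + 4464769) = 42772 - 1*4464763 = 42772 - 4464763 = -4421991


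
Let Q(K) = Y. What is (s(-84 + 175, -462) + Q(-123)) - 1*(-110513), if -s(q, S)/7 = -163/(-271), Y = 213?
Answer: 30005605/271 ≈ 1.1072e+5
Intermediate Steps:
Q(K) = 213
s(q, S) = -1141/271 (s(q, S) = -(-1141)/(-271) = -(-1141)*(-1)/271 = -7*163/271 = -1141/271)
(s(-84 + 175, -462) + Q(-123)) - 1*(-110513) = (-1141/271 + 213) - 1*(-110513) = 56582/271 + 110513 = 30005605/271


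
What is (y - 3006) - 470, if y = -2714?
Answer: -6190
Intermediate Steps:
(y - 3006) - 470 = (-2714 - 3006) - 470 = -5720 - 470 = -6190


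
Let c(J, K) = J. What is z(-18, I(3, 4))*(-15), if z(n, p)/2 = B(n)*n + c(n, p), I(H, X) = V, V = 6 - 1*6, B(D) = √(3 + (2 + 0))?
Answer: 540 + 540*√5 ≈ 1747.5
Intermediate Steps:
B(D) = √5 (B(D) = √(3 + 2) = √5)
V = 0 (V = 6 - 6 = 0)
I(H, X) = 0
z(n, p) = 2*n + 2*n*√5 (z(n, p) = 2*(√5*n + n) = 2*(n*√5 + n) = 2*(n + n*√5) = 2*n + 2*n*√5)
z(-18, I(3, 4))*(-15) = (2*(-18)*(1 + √5))*(-15) = (-36 - 36*√5)*(-15) = 540 + 540*√5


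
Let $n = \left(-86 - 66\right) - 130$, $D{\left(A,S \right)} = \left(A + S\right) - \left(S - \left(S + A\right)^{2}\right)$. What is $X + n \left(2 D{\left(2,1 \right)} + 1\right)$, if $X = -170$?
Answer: $-6656$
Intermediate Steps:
$D{\left(A,S \right)} = A + \left(A + S\right)^{2}$ ($D{\left(A,S \right)} = \left(A + S\right) - \left(S - \left(A + S\right)^{2}\right) = A + \left(A + S\right)^{2}$)
$n = -282$ ($n = -152 - 130 = -282$)
$X + n \left(2 D{\left(2,1 \right)} + 1\right) = -170 - 282 \left(2 \left(2 + \left(2 + 1\right)^{2}\right) + 1\right) = -170 - 282 \left(2 \left(2 + 3^{2}\right) + 1\right) = -170 - 282 \left(2 \left(2 + 9\right) + 1\right) = -170 - 282 \left(2 \cdot 11 + 1\right) = -170 - 282 \left(22 + 1\right) = -170 - 6486 = -6656$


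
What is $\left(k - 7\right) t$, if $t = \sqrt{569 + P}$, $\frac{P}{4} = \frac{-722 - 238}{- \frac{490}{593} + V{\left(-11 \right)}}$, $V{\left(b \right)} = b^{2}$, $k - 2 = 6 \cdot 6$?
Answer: $\frac{31 \sqrt{2727343828601}}{71263} \approx 718.4$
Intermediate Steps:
$k = 38$ ($k = 2 + 6 \cdot 6 = 2 + 36 = 38$)
$P = - \frac{2277120}{71263}$ ($P = 4 \frac{-722 - 238}{- \frac{490}{593} + \left(-11\right)^{2}} = 4 \left(- \frac{960}{\left(-490\right) \frac{1}{593} + 121}\right) = 4 \left(- \frac{960}{- \frac{490}{593} + 121}\right) = 4 \left(- \frac{960}{\frac{71263}{593}}\right) = 4 \left(\left(-960\right) \frac{593}{71263}\right) = 4 \left(- \frac{569280}{71263}\right) = - \frac{2277120}{71263} \approx -31.954$)
$t = \frac{\sqrt{2727343828601}}{71263}$ ($t = \sqrt{569 - \frac{2277120}{71263}} = \sqrt{\frac{38271527}{71263}} = \frac{\sqrt{2727343828601}}{71263} \approx 23.174$)
$\left(k - 7\right) t = \left(38 - 7\right) \frac{\sqrt{2727343828601}}{71263} = 31 \frac{\sqrt{2727343828601}}{71263} = \frac{31 \sqrt{2727343828601}}{71263}$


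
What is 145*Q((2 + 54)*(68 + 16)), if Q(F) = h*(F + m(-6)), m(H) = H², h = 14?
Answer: 9622200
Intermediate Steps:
Q(F) = 504 + 14*F (Q(F) = 14*(F + (-6)²) = 14*(F + 36) = 14*(36 + F) = 504 + 14*F)
145*Q((2 + 54)*(68 + 16)) = 145*(504 + 14*((2 + 54)*(68 + 16))) = 145*(504 + 14*(56*84)) = 145*(504 + 14*4704) = 145*(504 + 65856) = 145*66360 = 9622200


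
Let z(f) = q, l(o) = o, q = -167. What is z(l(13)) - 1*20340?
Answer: -20507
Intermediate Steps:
z(f) = -167
z(l(13)) - 1*20340 = -167 - 1*20340 = -167 - 20340 = -20507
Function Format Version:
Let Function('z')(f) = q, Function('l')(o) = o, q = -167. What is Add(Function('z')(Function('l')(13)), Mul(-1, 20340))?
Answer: -20507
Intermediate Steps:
Function('z')(f) = -167
Add(Function('z')(Function('l')(13)), Mul(-1, 20340)) = Add(-167, Mul(-1, 20340)) = Add(-167, -20340) = -20507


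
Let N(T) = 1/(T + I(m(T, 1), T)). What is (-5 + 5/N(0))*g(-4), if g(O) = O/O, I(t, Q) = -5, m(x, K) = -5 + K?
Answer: -30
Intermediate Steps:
g(O) = 1
N(T) = 1/(-5 + T) (N(T) = 1/(T - 5) = 1/(-5 + T))
(-5 + 5/N(0))*g(-4) = (-5 + 5/(1/(-5 + 0)))*1 = (-5 + 5/(1/(-5)))*1 = (-5 + 5/(-⅕))*1 = (-5 + 5*(-5))*1 = (-5 - 25)*1 = -30*1 = -30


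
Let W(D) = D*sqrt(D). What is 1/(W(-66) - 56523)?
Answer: I/(3*(-18841*I + 22*sqrt(66))) ≈ -1.769e-5 + 1.6781e-7*I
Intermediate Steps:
W(D) = D**(3/2)
1/(W(-66) - 56523) = 1/((-66)**(3/2) - 56523) = 1/(-66*I*sqrt(66) - 56523) = 1/(-56523 - 66*I*sqrt(66))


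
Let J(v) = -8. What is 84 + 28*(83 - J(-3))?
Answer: 2632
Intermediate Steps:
84 + 28*(83 - J(-3)) = 84 + 28*(83 - 1*(-8)) = 84 + 28*(83 + 8) = 84 + 28*91 = 84 + 2548 = 2632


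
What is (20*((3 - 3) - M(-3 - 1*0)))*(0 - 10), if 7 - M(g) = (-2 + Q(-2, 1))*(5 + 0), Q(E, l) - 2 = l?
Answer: 400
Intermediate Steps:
Q(E, l) = 2 + l
M(g) = 2 (M(g) = 7 - (-2 + (2 + 1))*(5 + 0) = 7 - (-2 + 3)*5 = 7 - 5 = 2)
(20*((3 - 3) - M(-3 - 1*0)))*(0 - 10) = (20*((3 - 3) - 1*2))*(0 - 10) = (20*(0 - 2))*(-10) = (20*(-2))*(-10) = -40*(-10) = 400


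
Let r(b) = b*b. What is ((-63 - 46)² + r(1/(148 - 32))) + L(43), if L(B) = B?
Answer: 160449345/13456 ≈ 11924.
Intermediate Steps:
r(b) = b²
((-63 - 46)² + r(1/(148 - 32))) + L(43) = ((-63 - 46)² + (1/(148 - 32))²) + 43 = ((-109)² + (1/116)²) + 43 = (11881 + (1/116)²) + 43 = (11881 + 1/13456) + 43 = 159870737/13456 + 43 = 160449345/13456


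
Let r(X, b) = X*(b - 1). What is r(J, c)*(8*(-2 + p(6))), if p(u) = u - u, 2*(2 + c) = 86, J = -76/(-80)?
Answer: -608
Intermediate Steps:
J = 19/20 (J = -76*(-1/80) = 19/20 ≈ 0.95000)
c = 41 (c = -2 + (1/2)*86 = -2 + 43 = 41)
p(u) = 0
r(X, b) = X*(-1 + b)
r(J, c)*(8*(-2 + p(6))) = (19*(-1 + 41)/20)*(8*(-2 + 0)) = ((19/20)*40)*(8*(-2)) = 38*(-16) = -608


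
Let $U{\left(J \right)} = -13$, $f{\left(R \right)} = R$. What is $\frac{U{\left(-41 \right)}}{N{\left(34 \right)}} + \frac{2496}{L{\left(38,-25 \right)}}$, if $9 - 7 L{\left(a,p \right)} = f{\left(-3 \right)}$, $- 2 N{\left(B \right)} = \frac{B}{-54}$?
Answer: $\frac{24050}{17} \approx 1414.7$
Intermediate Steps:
$N{\left(B \right)} = \frac{B}{108}$ ($N{\left(B \right)} = - \frac{B \frac{1}{-54}}{2} = - \frac{B \left(- \frac{1}{54}\right)}{2} = - \frac{\left(- \frac{1}{54}\right) B}{2} = \frac{B}{108}$)
$L{\left(a,p \right)} = \frac{12}{7}$ ($L{\left(a,p \right)} = \frac{9}{7} - - \frac{3}{7} = \frac{9}{7} + \frac{3}{7} = \frac{12}{7}$)
$\frac{U{\left(-41 \right)}}{N{\left(34 \right)}} + \frac{2496}{L{\left(38,-25 \right)}} = - \frac{13}{\frac{1}{108} \cdot 34} + \frac{2496}{\frac{12}{7}} = - \frac{13}{\frac{17}{54}} + 2496 \cdot \frac{7}{12} = \left(-13\right) \frac{54}{17} + 1456 = - \frac{702}{17} + 1456 = \frac{24050}{17}$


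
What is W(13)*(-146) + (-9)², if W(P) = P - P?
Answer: 81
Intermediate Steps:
W(P) = 0
W(13)*(-146) + (-9)² = 0*(-146) + (-9)² = 0 + 81 = 81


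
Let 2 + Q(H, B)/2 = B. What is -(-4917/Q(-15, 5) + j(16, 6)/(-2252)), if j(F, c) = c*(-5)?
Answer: 461371/563 ≈ 819.49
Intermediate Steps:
Q(H, B) = -4 + 2*B
j(F, c) = -5*c
-(-4917/Q(-15, 5) + j(16, 6)/(-2252)) = -(-4917/(-4 + 2*5) - 5*6/(-2252)) = -(-4917/(-4 + 10) - 30*(-1/2252)) = -(-4917/6 + 15/1126) = -(-4917*⅙ + 15/1126) = -(-1639/2 + 15/1126) = -1*(-461371/563) = 461371/563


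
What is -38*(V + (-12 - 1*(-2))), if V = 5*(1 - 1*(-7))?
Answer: -1140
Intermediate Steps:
V = 40 (V = 5*(1 + 7) = 5*8 = 40)
-38*(V + (-12 - 1*(-2))) = -38*(40 + (-12 - 1*(-2))) = -38*(40 + (-12 + 2)) = -38*(40 - 10) = -38*30 = -1140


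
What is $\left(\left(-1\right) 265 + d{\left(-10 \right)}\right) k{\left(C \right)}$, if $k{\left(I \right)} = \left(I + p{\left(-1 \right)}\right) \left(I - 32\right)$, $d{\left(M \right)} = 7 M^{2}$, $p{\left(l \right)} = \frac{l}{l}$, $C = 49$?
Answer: $369750$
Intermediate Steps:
$p{\left(l \right)} = 1$
$k{\left(I \right)} = \left(1 + I\right) \left(-32 + I\right)$ ($k{\left(I \right)} = \left(I + 1\right) \left(I - 32\right) = \left(1 + I\right) \left(-32 + I\right)$)
$\left(\left(-1\right) 265 + d{\left(-10 \right)}\right) k{\left(C \right)} = \left(\left(-1\right) 265 + 7 \left(-10\right)^{2}\right) \left(-32 + 49^{2} - 1519\right) = \left(-265 + 7 \cdot 100\right) \left(-32 + 2401 - 1519\right) = \left(-265 + 700\right) 850 = 435 \cdot 850 = 369750$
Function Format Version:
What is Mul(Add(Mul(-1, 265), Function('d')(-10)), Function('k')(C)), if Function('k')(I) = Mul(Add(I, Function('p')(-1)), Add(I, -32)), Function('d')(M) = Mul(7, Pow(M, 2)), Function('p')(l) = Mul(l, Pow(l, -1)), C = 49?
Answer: 369750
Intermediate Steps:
Function('p')(l) = 1
Function('k')(I) = Mul(Add(1, I), Add(-32, I)) (Function('k')(I) = Mul(Add(I, 1), Add(I, -32)) = Mul(Add(1, I), Add(-32, I)))
Mul(Add(Mul(-1, 265), Function('d')(-10)), Function('k')(C)) = Mul(Add(Mul(-1, 265), Mul(7, Pow(-10, 2))), Add(-32, Pow(49, 2), Mul(-31, 49))) = Mul(Add(-265, Mul(7, 100)), Add(-32, 2401, -1519)) = Mul(Add(-265, 700), 850) = Mul(435, 850) = 369750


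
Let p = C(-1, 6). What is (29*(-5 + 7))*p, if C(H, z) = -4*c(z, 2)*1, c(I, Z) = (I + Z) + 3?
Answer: -2552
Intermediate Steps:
c(I, Z) = 3 + I + Z
C(H, z) = -20 - 4*z (C(H, z) = -4*(3 + z + 2)*1 = -4*(5 + z)*1 = (-20 - 4*z)*1 = -20 - 4*z)
p = -44 (p = -20 - 4*6 = -20 - 24 = -44)
(29*(-5 + 7))*p = (29*(-5 + 7))*(-44) = (29*2)*(-44) = 58*(-44) = -2552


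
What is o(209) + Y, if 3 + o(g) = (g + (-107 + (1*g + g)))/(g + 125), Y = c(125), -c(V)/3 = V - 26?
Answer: -49840/167 ≈ -298.44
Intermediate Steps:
c(V) = 78 - 3*V (c(V) = -3*(V - 26) = -3*(-26 + V) = 78 - 3*V)
Y = -297 (Y = 78 - 3*125 = 78 - 375 = -297)
o(g) = -3 + (-107 + 3*g)/(125 + g) (o(g) = -3 + (g + (-107 + (1*g + g)))/(g + 125) = -3 + (g + (-107 + (g + g)))/(125 + g) = -3 + (g + (-107 + 2*g))/(125 + g) = -3 + (-107 + 3*g)/(125 + g))
o(209) + Y = -482/(125 + 209) - 297 = -482/334 - 297 = -482*1/334 - 297 = -241/167 - 297 = -49840/167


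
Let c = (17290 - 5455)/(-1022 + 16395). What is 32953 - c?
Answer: 506574634/15373 ≈ 32952.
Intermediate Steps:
c = 11835/15373 ≈ 0.76986
32953 - c = 32953 - 1*11835/15373 = 32953 - 11835/15373 = 506574634/15373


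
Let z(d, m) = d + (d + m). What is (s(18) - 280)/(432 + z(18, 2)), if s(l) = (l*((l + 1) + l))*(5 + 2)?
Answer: 2191/235 ≈ 9.3234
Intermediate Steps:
z(d, m) = m + 2*d
s(l) = 7*l*(1 + 2*l) (s(l) = (l*((1 + l) + l))*7 = (l*(1 + 2*l))*7 = 7*l*(1 + 2*l))
(s(18) - 280)/(432 + z(18, 2)) = (7*18*(1 + 2*18) - 280)/(432 + (2 + 2*18)) = (7*18*(1 + 36) - 280)/(432 + (2 + 36)) = (7*18*37 - 280)/(432 + 38) = (4662 - 280)/470 = 4382*(1/470) = 2191/235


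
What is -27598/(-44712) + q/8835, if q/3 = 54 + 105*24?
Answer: 98182399/65838420 ≈ 1.4913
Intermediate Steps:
q = 7722 (q = 3*(54 + 105*24) = 3*(54 + 2520) = 3*2574 = 7722)
-27598/(-44712) + q/8835 = -27598/(-44712) + 7722/8835 = -27598*(-1/44712) + 7722*(1/8835) = 13799/22356 + 2574/2945 = 98182399/65838420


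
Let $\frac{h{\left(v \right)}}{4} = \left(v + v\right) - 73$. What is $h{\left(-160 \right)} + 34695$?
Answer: $33123$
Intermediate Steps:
$h{\left(v \right)} = -292 + 8 v$ ($h{\left(v \right)} = 4 \left(\left(v + v\right) - 73\right) = 4 \left(2 v - 73\right) = 4 \left(-73 + 2 v\right) = -292 + 8 v$)
$h{\left(-160 \right)} + 34695 = \left(-292 + 8 \left(-160\right)\right) + 34695 = \left(-292 - 1280\right) + 34695 = -1572 + 34695 = 33123$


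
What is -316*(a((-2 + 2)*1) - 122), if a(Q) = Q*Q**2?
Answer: 38552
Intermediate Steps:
a(Q) = Q**3
-316*(a((-2 + 2)*1) - 122) = -316*(((-2 + 2)*1)**3 - 122) = -316*((0*1)**3 - 122) = -316*(0**3 - 122) = -316*(0 - 122) = -316*(-122) = 38552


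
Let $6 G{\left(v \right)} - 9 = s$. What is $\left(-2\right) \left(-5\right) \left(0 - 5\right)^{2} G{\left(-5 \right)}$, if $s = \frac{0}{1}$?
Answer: $375$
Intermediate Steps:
$s = 0$ ($s = 0 \cdot 1 = 0$)
$G{\left(v \right)} = \frac{3}{2}$ ($G{\left(v \right)} = \frac{3}{2} + \frac{1}{6} \cdot 0 = \frac{3}{2} + 0 = \frac{3}{2}$)
$\left(-2\right) \left(-5\right) \left(0 - 5\right)^{2} G{\left(-5 \right)} = \left(-2\right) \left(-5\right) \left(0 - 5\right)^{2} \cdot \frac{3}{2} = 10 \left(-5\right)^{2} \cdot \frac{3}{2} = 10 \cdot 25 \cdot \frac{3}{2} = 250 \cdot \frac{3}{2} = 375$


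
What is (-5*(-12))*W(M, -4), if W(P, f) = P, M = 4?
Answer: 240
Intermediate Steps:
(-5*(-12))*W(M, -4) = -5*(-12)*4 = 60*4 = 240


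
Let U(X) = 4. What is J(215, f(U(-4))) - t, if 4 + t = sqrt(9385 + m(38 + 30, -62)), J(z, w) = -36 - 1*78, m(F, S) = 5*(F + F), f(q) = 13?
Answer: -110 - sqrt(10065) ≈ -210.32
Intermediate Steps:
m(F, S) = 10*F (m(F, S) = 5*(2*F) = 10*F)
J(z, w) = -114 (J(z, w) = -36 - 78 = -114)
t = -4 + sqrt(10065) (t = -4 + sqrt(9385 + 10*(38 + 30)) = -4 + sqrt(9385 + 10*68) = -4 + sqrt(9385 + 680) = -4 + sqrt(10065) ≈ 96.324)
J(215, f(U(-4))) - t = -114 - (-4 + sqrt(10065)) = -114 + (4 - sqrt(10065)) = -110 - sqrt(10065)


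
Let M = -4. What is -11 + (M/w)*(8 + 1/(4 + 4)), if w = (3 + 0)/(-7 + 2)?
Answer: 259/6 ≈ 43.167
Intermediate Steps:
w = -⅗ (w = 3/(-5) = 3*(-⅕) = -⅗ ≈ -0.60000)
-11 + (M/w)*(8 + 1/(4 + 4)) = -11 + (-4/(-⅗))*(8 + 1/(4 + 4)) = -11 + (-4*(-5/3))*(8 + 1/8) = -11 + 20*(8 + ⅛)/3 = -11 + (20/3)*(65/8) = -11 + 325/6 = 259/6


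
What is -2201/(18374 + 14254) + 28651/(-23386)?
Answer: -493148707/381519204 ≈ -1.2926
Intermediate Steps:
-2201/(18374 + 14254) + 28651/(-23386) = -2201/32628 + 28651*(-1/23386) = -2201*1/32628 - 28651/23386 = -2201/32628 - 28651/23386 = -493148707/381519204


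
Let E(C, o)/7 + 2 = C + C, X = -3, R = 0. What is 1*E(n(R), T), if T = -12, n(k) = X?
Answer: -56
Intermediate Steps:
n(k) = -3
E(C, o) = -14 + 14*C (E(C, o) = -14 + 7*(C + C) = -14 + 7*(2*C) = -14 + 14*C)
1*E(n(R), T) = 1*(-14 + 14*(-3)) = 1*(-14 - 42) = 1*(-56) = -56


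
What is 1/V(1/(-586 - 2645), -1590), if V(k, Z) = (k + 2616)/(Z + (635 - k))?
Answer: -3085604/8452295 ≈ -0.36506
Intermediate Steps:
V(k, Z) = (2616 + k)/(635 + Z - k)
1/V(1/(-586 - 2645), -1590) = 1/((2616 + 1/(-586 - 2645))/(635 - 1590 - 1/(-586 - 2645))) = 1/((2616 + 1/(-3231))/(635 - 1590 - 1/(-3231))) = 1/((2616 - 1/3231)/(635 - 1590 - 1*(-1/3231))) = 1/((8452295/3231)/(635 - 1590 + 1/3231)) = 1/((8452295/3231)/(-3085604/3231)) = 1/(-3231/3085604*8452295/3231) = 1/(-8452295/3085604) = -3085604/8452295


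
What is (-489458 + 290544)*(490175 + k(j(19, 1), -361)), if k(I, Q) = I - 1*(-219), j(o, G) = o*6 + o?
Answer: -97572687678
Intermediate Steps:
j(o, G) = 7*o (j(o, G) = 6*o + o = 7*o)
k(I, Q) = 219 + I (k(I, Q) = I + 219 = 219 + I)
(-489458 + 290544)*(490175 + k(j(19, 1), -361)) = (-489458 + 290544)*(490175 + (219 + 7*19)) = -198914*(490175 + (219 + 133)) = -198914*(490175 + 352) = -198914*490527 = -97572687678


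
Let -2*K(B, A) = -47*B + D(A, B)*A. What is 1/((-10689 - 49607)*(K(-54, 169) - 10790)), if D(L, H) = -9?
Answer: 1/681254356 ≈ 1.4679e-9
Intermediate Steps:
K(B, A) = 9*A/2 + 47*B/2 (K(B, A) = -(-47*B - 9*A)/2 = 9*A/2 + 47*B/2)
1/((-10689 - 49607)*(K(-54, 169) - 10790)) = 1/((-10689 - 49607)*(((9/2)*169 + (47/2)*(-54)) - 10790)) = 1/(-60296*((1521/2 - 1269) - 10790)) = 1/(-60296*(-1017/2 - 10790)) = 1/(-60296*(-22597/2)) = 1/681254356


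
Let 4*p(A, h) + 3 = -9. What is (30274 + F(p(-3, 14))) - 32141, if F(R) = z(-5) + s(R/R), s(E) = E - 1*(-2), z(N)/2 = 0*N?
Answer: -1864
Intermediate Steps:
z(N) = 0 (z(N) = 2*(0*N) = 2*0 = 0)
s(E) = 2 + E (s(E) = E + 2 = 2 + E)
p(A, h) = -3 (p(A, h) = -¾ + (¼)*(-9) = -¾ - 9/4 = -3)
F(R) = 3 (F(R) = 0 + (2 + R/R) = 0 + (2 + 1) = 0 + 3 = 3)
(30274 + F(p(-3, 14))) - 32141 = (30274 + 3) - 32141 = 30277 - 32141 = -1864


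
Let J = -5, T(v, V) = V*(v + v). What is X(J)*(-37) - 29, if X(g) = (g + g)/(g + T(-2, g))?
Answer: -13/3 ≈ -4.3333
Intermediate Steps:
T(v, V) = 2*V*v (T(v, V) = V*(2*v) = 2*V*v)
X(g) = -⅔ (X(g) = (g + g)/(g + 2*g*(-2)) = (2*g)/(g - 4*g) = (2*g)/((-3*g)) = (2*g)*(-1/(3*g)) = -⅔)
X(J)*(-37) - 29 = -⅔*(-37) - 29 = 74/3 - 29 = -13/3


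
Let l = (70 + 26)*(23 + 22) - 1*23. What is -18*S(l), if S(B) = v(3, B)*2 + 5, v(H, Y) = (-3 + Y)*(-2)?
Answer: 309078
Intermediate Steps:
v(H, Y) = 6 - 2*Y
l = 4297 (l = 96*45 - 23 = 4320 - 23 = 4297)
S(B) = 17 - 4*B (S(B) = (6 - 2*B)*2 + 5 = (12 - 4*B) + 5 = 17 - 4*B)
-18*S(l) = -18*(17 - 4*4297) = -18*(17 - 17188) = -18*(-17171) = 309078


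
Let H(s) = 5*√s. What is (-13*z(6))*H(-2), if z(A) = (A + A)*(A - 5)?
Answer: -780*I*√2 ≈ -1103.1*I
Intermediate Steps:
z(A) = 2*A*(-5 + A) (z(A) = (2*A)*(-5 + A) = 2*A*(-5 + A))
(-13*z(6))*H(-2) = (-26*6*(-5 + 6))*(5*√(-2)) = (-26*6)*(5*(I*√2)) = (-13*12)*(5*I*√2) = -780*I*√2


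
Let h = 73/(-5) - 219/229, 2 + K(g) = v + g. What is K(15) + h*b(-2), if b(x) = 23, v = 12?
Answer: -381051/1145 ≈ -332.80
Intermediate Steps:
K(g) = 10 + g (K(g) = -2 + (12 + g) = 10 + g)
h = -17812/1145 (h = 73*(-⅕) - 219*1/229 = -73/5 - 219/229 = -17812/1145 ≈ -15.556)
K(15) + h*b(-2) = (10 + 15) - 17812/1145*23 = 25 - 409676/1145 = -381051/1145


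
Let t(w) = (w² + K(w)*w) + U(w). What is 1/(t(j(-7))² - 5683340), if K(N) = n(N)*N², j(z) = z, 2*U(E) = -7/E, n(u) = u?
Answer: 4/1286441 ≈ 3.1094e-6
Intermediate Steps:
U(E) = -7/(2*E) (U(E) = (-7/E)/2 = -7/(2*E))
K(N) = N³ (K(N) = N*N² = N³)
t(w) = w² + w⁴ - 7/(2*w) (t(w) = (w² + w³*w) - 7/(2*w) = (w² + w⁴) - 7/(2*w) = w² + w⁴ - 7/(2*w))
1/(t(j(-7))² - 5683340) = 1/(((-7)² + (-7)⁴ - 7/2/(-7))² - 5683340) = 1/((49 + 2401 - 7/2*(-⅐))² - 5683340) = 1/((49 + 2401 + ½)² - 5683340) = 1/((4901/2)² - 5683340) = 1/(24019801/4 - 5683340) = 1/(1286441/4) = 4/1286441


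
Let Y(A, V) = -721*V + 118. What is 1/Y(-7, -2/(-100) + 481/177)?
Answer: -8850/16423367 ≈ -0.00053887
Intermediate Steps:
Y(A, V) = 118 - 721*V
1/Y(-7, -2/(-100) + 481/177) = 1/(118 - 721*(-2/(-100) + 481/177)) = 1/(118 - 721*(-2*(-1/100) + 481*(1/177))) = 1/(118 - 721*(1/50 + 481/177)) = 1/(118 - 721*24227/8850) = 1/(118 - 17467667/8850) = 1/(-16423367/8850) = -8850/16423367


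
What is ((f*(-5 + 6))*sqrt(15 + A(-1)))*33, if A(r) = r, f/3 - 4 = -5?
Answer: -99*sqrt(14) ≈ -370.42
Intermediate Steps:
f = -3 (f = 12 + 3*(-5) = 12 - 15 = -3)
((f*(-5 + 6))*sqrt(15 + A(-1)))*33 = ((-3*(-5 + 6))*sqrt(15 - 1))*33 = ((-3*1)*sqrt(14))*33 = -3*sqrt(14)*33 = -99*sqrt(14)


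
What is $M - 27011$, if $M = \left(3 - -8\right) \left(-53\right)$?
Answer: $-27594$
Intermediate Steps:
$M = -583$ ($M = \left(3 + 8\right) \left(-53\right) = 11 \left(-53\right) = -583$)
$M - 27011 = -583 - 27011 = -27594$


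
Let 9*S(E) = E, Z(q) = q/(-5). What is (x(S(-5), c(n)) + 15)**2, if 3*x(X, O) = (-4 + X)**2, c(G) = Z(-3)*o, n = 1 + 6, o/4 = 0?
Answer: 28366276/59049 ≈ 480.39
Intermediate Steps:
o = 0 (o = 4*0 = 0)
Z(q) = -q/5 (Z(q) = q*(-1/5) = -q/5)
n = 7
S(E) = E/9
c(G) = 0 (c(G) = -1/5*(-3)*0 = (3/5)*0 = 0)
x(X, O) = (-4 + X)**2/3
(x(S(-5), c(n)) + 15)**2 = ((-4 + (1/9)*(-5))**2/3 + 15)**2 = ((-4 - 5/9)**2/3 + 15)**2 = ((-41/9)**2/3 + 15)**2 = ((1/3)*(1681/81) + 15)**2 = (1681/243 + 15)**2 = (5326/243)**2 = 28366276/59049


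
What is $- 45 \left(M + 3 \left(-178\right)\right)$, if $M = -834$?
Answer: $61560$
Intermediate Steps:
$- 45 \left(M + 3 \left(-178\right)\right) = - 45 \left(-834 + 3 \left(-178\right)\right) = - 45 \left(-834 - 534\right) = \left(-45\right) \left(-1368\right) = 61560$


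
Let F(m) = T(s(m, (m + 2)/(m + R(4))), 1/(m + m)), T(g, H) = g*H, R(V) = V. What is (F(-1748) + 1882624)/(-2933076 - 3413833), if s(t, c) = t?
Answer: -3765249/12693818 ≈ -0.29662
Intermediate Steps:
T(g, H) = H*g
F(m) = ½ (F(m) = m/(m + m) = m/((2*m)) = (1/(2*m))*m = ½)
(F(-1748) + 1882624)/(-2933076 - 3413833) = (½ + 1882624)/(-2933076 - 3413833) = (3765249/2)/(-6346909) = (3765249/2)*(-1/6346909) = -3765249/12693818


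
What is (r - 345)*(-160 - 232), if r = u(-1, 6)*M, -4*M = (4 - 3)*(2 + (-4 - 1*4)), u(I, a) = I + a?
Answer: 132300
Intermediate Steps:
M = 3/2 (M = -(4 - 3)*(2 + (-4 - 1*4))/4 = -(2 + (-4 - 4))/4 = -(2 - 8)/4 = -(-6)/4 = -1/4*(-6) = 3/2 ≈ 1.5000)
r = 15/2 (r = (-1 + 6)*(3/2) = 5*(3/2) = 15/2 ≈ 7.5000)
(r - 345)*(-160 - 232) = (15/2 - 345)*(-160 - 232) = -675/2*(-392) = 132300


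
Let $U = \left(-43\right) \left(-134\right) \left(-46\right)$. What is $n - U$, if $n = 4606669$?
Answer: $4871721$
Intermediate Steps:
$U = -265052$ ($U = 5762 \left(-46\right) = -265052$)
$n - U = 4606669 - -265052 = 4606669 + 265052 = 4871721$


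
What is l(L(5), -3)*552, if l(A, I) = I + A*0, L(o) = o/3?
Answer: -1656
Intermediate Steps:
L(o) = o/3 (L(o) = o*(1/3) = o/3)
l(A, I) = I (l(A, I) = I + 0 = I)
l(L(5), -3)*552 = -3*552 = -1656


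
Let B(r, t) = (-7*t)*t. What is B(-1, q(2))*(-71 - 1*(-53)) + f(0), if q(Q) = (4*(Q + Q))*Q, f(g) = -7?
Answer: 129017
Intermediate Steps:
q(Q) = 8*Q² (q(Q) = (4*(2*Q))*Q = (8*Q)*Q = 8*Q²)
B(r, t) = -7*t²
B(-1, q(2))*(-71 - 1*(-53)) + f(0) = (-7*(8*2²)²)*(-71 - 1*(-53)) - 7 = (-7*(8*4)²)*(-71 + 53) - 7 = -7*32²*(-18) - 7 = -7*1024*(-18) - 7 = -7168*(-18) - 7 = 129024 - 7 = 129017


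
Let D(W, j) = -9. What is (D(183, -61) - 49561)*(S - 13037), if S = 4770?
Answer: 409795190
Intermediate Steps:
(D(183, -61) - 49561)*(S - 13037) = (-9 - 49561)*(4770 - 13037) = -49570*(-8267) = 409795190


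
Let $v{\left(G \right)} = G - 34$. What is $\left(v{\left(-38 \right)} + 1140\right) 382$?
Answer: $407976$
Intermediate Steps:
$v{\left(G \right)} = -34 + G$
$\left(v{\left(-38 \right)} + 1140\right) 382 = \left(\left(-34 - 38\right) + 1140\right) 382 = \left(-72 + 1140\right) 382 = 1068 \cdot 382 = 407976$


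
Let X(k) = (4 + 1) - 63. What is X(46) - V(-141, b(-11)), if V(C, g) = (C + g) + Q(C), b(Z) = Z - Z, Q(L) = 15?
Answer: 68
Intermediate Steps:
b(Z) = 0
V(C, g) = 15 + C + g (V(C, g) = (C + g) + 15 = 15 + C + g)
X(k) = -58 (X(k) = 5 - 63 = -58)
X(46) - V(-141, b(-11)) = -58 - (15 - 141 + 0) = -58 - 1*(-126) = -58 + 126 = 68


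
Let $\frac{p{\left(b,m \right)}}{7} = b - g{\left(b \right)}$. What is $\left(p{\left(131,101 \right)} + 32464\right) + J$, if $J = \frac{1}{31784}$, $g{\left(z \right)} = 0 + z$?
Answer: $\frac{1031835777}{31784} \approx 32464.0$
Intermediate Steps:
$g{\left(z \right)} = z$
$p{\left(b,m \right)} = 0$ ($p{\left(b,m \right)} = 7 \left(b - b\right) = 7 \cdot 0 = 0$)
$J = \frac{1}{31784} \approx 3.1462 \cdot 10^{-5}$
$\left(p{\left(131,101 \right)} + 32464\right) + J = \left(0 + 32464\right) + \frac{1}{31784} = 32464 + \frac{1}{31784} = \frac{1031835777}{31784}$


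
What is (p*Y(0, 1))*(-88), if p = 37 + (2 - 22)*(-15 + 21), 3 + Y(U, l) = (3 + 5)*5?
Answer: 270248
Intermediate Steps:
Y(U, l) = 37 (Y(U, l) = -3 + (3 + 5)*5 = -3 + 8*5 = -3 + 40 = 37)
p = -83 (p = 37 - 20*6 = 37 - 120 = -83)
(p*Y(0, 1))*(-88) = -83*37*(-88) = -3071*(-88) = 270248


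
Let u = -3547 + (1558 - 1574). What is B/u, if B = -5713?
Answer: 5713/3563 ≈ 1.6034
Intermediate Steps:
u = -3563 (u = -3547 - 16 = -3563)
B/u = -5713/(-3563) = -5713*(-1/3563) = 5713/3563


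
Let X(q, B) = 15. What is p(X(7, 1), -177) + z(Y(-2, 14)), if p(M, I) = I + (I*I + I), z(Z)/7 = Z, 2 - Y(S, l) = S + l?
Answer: 30905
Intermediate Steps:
Y(S, l) = 2 - S - l (Y(S, l) = 2 - (S + l) = 2 + (-S - l) = 2 - S - l)
z(Z) = 7*Z
p(M, I) = I**2 + 2*I (p(M, I) = I + (I**2 + I) = I + (I + I**2) = I**2 + 2*I)
p(X(7, 1), -177) + z(Y(-2, 14)) = -177*(2 - 177) + 7*(2 - 1*(-2) - 1*14) = -177*(-175) + 7*(2 + 2 - 14) = 30975 + 7*(-10) = 30975 - 70 = 30905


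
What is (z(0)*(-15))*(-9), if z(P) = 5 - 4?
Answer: 135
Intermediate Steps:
z(P) = 1
(z(0)*(-15))*(-9) = (1*(-15))*(-9) = -15*(-9) = 135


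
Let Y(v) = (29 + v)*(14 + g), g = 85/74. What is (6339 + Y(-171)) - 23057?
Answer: -698157/37 ≈ -18869.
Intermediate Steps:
g = 85/74 (g = 85*(1/74) = 85/74 ≈ 1.1486)
Y(v) = 32509/74 + 1121*v/74 (Y(v) = (29 + v)*(14 + 85/74) = (29 + v)*(1121/74) = 32509/74 + 1121*v/74)
(6339 + Y(-171)) - 23057 = (6339 + (32509/74 + (1121/74)*(-171))) - 23057 = (6339 + (32509/74 - 191691/74)) - 23057 = (6339 - 79591/37) - 23057 = 154952/37 - 23057 = -698157/37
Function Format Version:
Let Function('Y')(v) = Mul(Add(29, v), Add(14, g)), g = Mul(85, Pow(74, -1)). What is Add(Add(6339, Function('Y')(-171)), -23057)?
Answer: Rational(-698157, 37) ≈ -18869.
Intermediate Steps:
g = Rational(85, 74) (g = Mul(85, Rational(1, 74)) = Rational(85, 74) ≈ 1.1486)
Function('Y')(v) = Add(Rational(32509, 74), Mul(Rational(1121, 74), v)) (Function('Y')(v) = Mul(Add(29, v), Add(14, Rational(85, 74))) = Mul(Add(29, v), Rational(1121, 74)) = Add(Rational(32509, 74), Mul(Rational(1121, 74), v)))
Add(Add(6339, Function('Y')(-171)), -23057) = Add(Add(6339, Add(Rational(32509, 74), Mul(Rational(1121, 74), -171))), -23057) = Add(Add(6339, Add(Rational(32509, 74), Rational(-191691, 74))), -23057) = Add(Add(6339, Rational(-79591, 37)), -23057) = Add(Rational(154952, 37), -23057) = Rational(-698157, 37)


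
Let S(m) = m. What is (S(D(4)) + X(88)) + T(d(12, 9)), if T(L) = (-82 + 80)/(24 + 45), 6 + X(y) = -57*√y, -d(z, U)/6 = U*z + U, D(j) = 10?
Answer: 274/69 - 114*√22 ≈ -530.74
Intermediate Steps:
d(z, U) = -6*U - 6*U*z (d(z, U) = -6*(U*z + U) = -6*(U + U*z) = -6*U - 6*U*z)
X(y) = -6 - 57*√y
T(L) = -2/69
(S(D(4)) + X(88)) + T(d(12, 9)) = (10 + (-6 - 114*√22)) - 2/69 = (4 - 114*√22) - 2/69 = 274/69 - 114*√22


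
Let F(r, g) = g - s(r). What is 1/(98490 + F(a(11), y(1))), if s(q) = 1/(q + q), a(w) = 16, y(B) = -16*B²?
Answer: 32/3151167 ≈ 1.0155e-5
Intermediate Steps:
s(q) = 1/(2*q)
F(r, g) = g - 1/(2*r)
1/(98490 + F(a(11), y(1))) = 1/(98490 + (-16*1² - ½/16)) = 1/(98490 + (-16*1 - ½*1/16)) = 1/(98490 + (-16 - 1/32)) = 1/(98490 - 513/32) = 1/(3151167/32) = 32/3151167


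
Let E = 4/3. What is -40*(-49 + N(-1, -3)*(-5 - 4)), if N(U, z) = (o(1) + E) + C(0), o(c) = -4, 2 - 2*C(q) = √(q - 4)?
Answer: 1360 - 360*I ≈ 1360.0 - 360.0*I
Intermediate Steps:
E = 4/3 (E = 4*(⅓) = 4/3 ≈ 1.3333)
C(q) = 1 - √(-4 + q)/2 (C(q) = 1 - √(q - 4)/2 = 1 - √(-4 + q)/2)
N(U, z) = -5/3 - I (N(U, z) = (-4 + 4/3) + (1 - √(-4 + 0)/2) = -8/3 + (1 - I) = -5/3 - I)
-40*(-49 + N(-1, -3)*(-5 - 4)) = -40*(-49 + (-5/3 - I)*(-5 - 4)) = -40*(-49 + (-5/3 - I)*(-9)) = -40*(-49 + (15 + 9*I)) = -40*(-34 + 9*I) = 1360 - 360*I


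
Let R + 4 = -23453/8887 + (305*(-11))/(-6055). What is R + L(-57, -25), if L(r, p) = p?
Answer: -334540959/10762157 ≈ -31.085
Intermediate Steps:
R = -65487034/10762157 (R = -4 + (-23453/8887 + (305*(-11))/(-6055)) = -4 + (-23453*1/8887 - 3355*(-1/6055)) = -4 + (-23453/8887 + 671/1211) = -4 - 22438406/10762157 = -65487034/10762157 ≈ -6.0849)
R + L(-57, -25) = -65487034/10762157 - 25 = -334540959/10762157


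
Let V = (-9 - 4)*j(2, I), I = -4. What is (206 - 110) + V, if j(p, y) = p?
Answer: 70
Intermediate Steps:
V = -26 (V = (-9 - 4)*2 = -13*2 = -26)
(206 - 110) + V = (206 - 110) - 26 = 96 - 26 = 70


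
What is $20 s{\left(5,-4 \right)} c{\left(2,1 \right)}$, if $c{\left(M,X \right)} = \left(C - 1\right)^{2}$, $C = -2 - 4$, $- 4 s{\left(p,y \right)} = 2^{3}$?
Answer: $-1960$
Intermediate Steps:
$s{\left(p,y \right)} = -2$ ($s{\left(p,y \right)} = - \frac{2^{3}}{4} = \left(- \frac{1}{4}\right) 8 = -2$)
$C = -6$
$c{\left(M,X \right)} = 49$ ($c{\left(M,X \right)} = \left(-6 - 1\right)^{2} = \left(-7\right)^{2} = 49$)
$20 s{\left(5,-4 \right)} c{\left(2,1 \right)} = 20 \left(-2\right) 49 = \left(-40\right) 49 = -1960$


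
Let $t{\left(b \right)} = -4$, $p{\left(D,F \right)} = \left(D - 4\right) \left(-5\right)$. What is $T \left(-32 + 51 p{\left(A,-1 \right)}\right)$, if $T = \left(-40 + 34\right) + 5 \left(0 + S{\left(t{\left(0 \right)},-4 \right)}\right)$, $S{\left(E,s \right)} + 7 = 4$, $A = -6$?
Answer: $-52878$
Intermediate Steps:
$p{\left(D,F \right)} = 20 - 5 D$ ($p{\left(D,F \right)} = \left(-4 + D\right) \left(-5\right) = 20 - 5 D$)
$S{\left(E,s \right)} = -3$ ($S{\left(E,s \right)} = -7 + 4 = -3$)
$T = -21$ ($T = \left(-40 + 34\right) + 5 \left(0 - 3\right) = -6 + 5 \left(-3\right) = -6 - 15 = -21$)
$T \left(-32 + 51 p{\left(A,-1 \right)}\right) = - 21 \left(-32 + 51 \left(20 - -30\right)\right) = - 21 \left(-32 + 51 \left(20 + 30\right)\right) = - 21 \left(-32 + 51 \cdot 50\right) = - 21 \left(-32 + 2550\right) = \left(-21\right) 2518 = -52878$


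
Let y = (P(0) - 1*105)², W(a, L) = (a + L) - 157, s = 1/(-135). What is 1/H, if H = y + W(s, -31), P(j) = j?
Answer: 135/1462994 ≈ 9.2276e-5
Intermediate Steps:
s = -1/135 ≈ -0.0074074
W(a, L) = -157 + L + a (W(a, L) = (L + a) - 157 = -157 + L + a)
y = 11025 (y = (0 - 1*105)² = (0 - 105)² = (-105)² = 11025)
H = 1462994/135 (H = 11025 + (-157 - 31 - 1/135) = 11025 - 25381/135 = 1462994/135 ≈ 10837.)
1/H = 1/(1462994/135) = 135/1462994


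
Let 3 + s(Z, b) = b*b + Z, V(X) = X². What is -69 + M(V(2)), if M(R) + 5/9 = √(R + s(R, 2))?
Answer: -599/9 ≈ -66.556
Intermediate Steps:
s(Z, b) = -3 + Z + b² (s(Z, b) = -3 + (b*b + Z) = -3 + (b² + Z) = -3 + (Z + b²) = -3 + Z + b²)
M(R) = -5/9 + √(1 + 2*R) (M(R) = -5/9 + √(R + (-3 + R + 2²)) = -5/9 + √(R + (-3 + R + 4)) = -5/9 + √(R + (1 + R)) = -5/9 + √(1 + 2*R))
-69 + M(V(2)) = -69 + (-5/9 + √(1 + 2*2²)) = -69 + (-5/9 + √(1 + 2*4)) = -69 + (-5/9 + √(1 + 8)) = -69 + (-5/9 + √9) = -69 + (-5/9 + 3) = -69 + 22/9 = -599/9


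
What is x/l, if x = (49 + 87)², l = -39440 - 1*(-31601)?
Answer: -18496/7839 ≈ -2.3595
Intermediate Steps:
l = -7839 (l = -39440 + 31601 = -7839)
x = 18496 (x = 136² = 18496)
x/l = 18496/(-7839) = 18496*(-1/7839) = -18496/7839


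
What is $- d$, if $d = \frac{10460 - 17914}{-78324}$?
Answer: $- \frac{3727}{39162} \approx -0.095169$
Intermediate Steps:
$d = \frac{3727}{39162}$ ($d = \left(-7454\right) \left(- \frac{1}{78324}\right) = \frac{3727}{39162} \approx 0.095169$)
$- d = \left(-1\right) \frac{3727}{39162} = - \frac{3727}{39162}$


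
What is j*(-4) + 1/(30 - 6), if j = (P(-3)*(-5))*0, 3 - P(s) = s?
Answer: 1/24 ≈ 0.041667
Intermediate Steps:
P(s) = 3 - s
j = 0 (j = ((3 - 1*(-3))*(-5))*0 = ((3 + 3)*(-5))*0 = (6*(-5))*0 = -30*0 = 0)
j*(-4) + 1/(30 - 6) = 0*(-4) + 1/(30 - 6) = 0 + 1/24 = 1/24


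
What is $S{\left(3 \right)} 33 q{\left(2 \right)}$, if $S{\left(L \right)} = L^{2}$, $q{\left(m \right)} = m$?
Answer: $594$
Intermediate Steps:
$S{\left(3 \right)} 33 q{\left(2 \right)} = 3^{2} \cdot 33 \cdot 2 = 9 \cdot 33 \cdot 2 = 297 \cdot 2 = 594$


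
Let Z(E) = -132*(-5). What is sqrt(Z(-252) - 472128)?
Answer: 2*I*sqrt(117867) ≈ 686.63*I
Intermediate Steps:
Z(E) = 660
sqrt(Z(-252) - 472128) = sqrt(660 - 472128) = sqrt(-471468) = 2*I*sqrt(117867)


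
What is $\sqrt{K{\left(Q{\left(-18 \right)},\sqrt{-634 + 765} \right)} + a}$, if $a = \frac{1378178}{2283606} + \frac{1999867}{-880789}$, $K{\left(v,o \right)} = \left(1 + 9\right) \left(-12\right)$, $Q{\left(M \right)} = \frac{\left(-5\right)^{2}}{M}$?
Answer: $\frac{2 i \sqrt{20225991863113320032385}}{25786859553} \approx 11.03 i$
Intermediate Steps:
$Q{\left(M \right)} = \frac{25}{M}$
$K{\left(v,o \right)} = -120$ ($K{\left(v,o \right)} = 10 \left(-12\right) = -120$)
$a = - \frac{128962471460}{77360578659}$ ($a = 1378178 \cdot \frac{1}{2283606} + 1999867 \left(- \frac{1}{880789}\right) = \frac{689089}{1141803} - \frac{1999867}{880789} = - \frac{128962471460}{77360578659} \approx -1.667$)
$\sqrt{K{\left(Q{\left(-18 \right)},\sqrt{-634 + 765} \right)} + a} = \sqrt{-120 - \frac{128962471460}{77360578659}} = \sqrt{- \frac{9412231910540}{77360578659}} = \frac{2 i \sqrt{20225991863113320032385}}{25786859553}$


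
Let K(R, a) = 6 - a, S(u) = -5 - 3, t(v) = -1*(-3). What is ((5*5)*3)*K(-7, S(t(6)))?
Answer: 1050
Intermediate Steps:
t(v) = 3
S(u) = -8
((5*5)*3)*K(-7, S(t(6))) = ((5*5)*3)*(6 - 1*(-8)) = (25*3)*(6 + 8) = 75*14 = 1050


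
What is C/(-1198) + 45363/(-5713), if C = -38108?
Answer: 81683065/3422087 ≈ 23.869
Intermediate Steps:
C/(-1198) + 45363/(-5713) = -38108/(-1198) + 45363/(-5713) = -38108*(-1/1198) + 45363*(-1/5713) = 19054/599 - 45363/5713 = 81683065/3422087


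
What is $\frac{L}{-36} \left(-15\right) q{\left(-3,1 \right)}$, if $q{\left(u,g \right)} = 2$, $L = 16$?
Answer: $\frac{40}{3} \approx 13.333$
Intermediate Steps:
$\frac{L}{-36} \left(-15\right) q{\left(-3,1 \right)} = \frac{16}{-36} \left(-15\right) 2 = 16 \left(- \frac{1}{36}\right) \left(-15\right) 2 = \left(- \frac{4}{9}\right) \left(-15\right) 2 = \frac{20}{3} \cdot 2 = \frac{40}{3}$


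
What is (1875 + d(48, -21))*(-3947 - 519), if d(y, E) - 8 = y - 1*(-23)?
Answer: -8726564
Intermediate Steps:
d(y, E) = 31 + y (d(y, E) = 8 + (y - 1*(-23)) = 8 + (y + 23) = 8 + (23 + y) = 31 + y)
(1875 + d(48, -21))*(-3947 - 519) = (1875 + (31 + 48))*(-3947 - 519) = (1875 + 79)*(-4466) = 1954*(-4466) = -8726564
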